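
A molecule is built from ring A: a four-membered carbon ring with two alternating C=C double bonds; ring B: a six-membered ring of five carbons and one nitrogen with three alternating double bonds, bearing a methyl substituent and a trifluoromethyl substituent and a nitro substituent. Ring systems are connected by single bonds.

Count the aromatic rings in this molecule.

Ring A has only sp² ring atoms; a planar conformation would have a fully conjugated π system of 4 electrons. But 4 = 4(1), which is 4n not 4n+2, so ring A is not aromatic (cyclobutadiene) — cyclobutadiene is antiaromatic and distorts to a rectangle.
Ring B has a continuous p-orbital overlap around the ring; 3 ring double bonds give 6 π electrons. 6 = 4(1)+2, so ring B is aromatic (pyridine).
Aromatic: B. Total: 1.

1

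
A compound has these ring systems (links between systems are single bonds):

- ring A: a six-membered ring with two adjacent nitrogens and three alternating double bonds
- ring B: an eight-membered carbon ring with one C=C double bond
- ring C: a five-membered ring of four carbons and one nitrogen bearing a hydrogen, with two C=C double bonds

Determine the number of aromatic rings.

Ring A has a continuous p-orbital overlap around the ring; 3 ring double bonds give 6 π electrons. That satisfies 4n+2 with n=1, so ring A is aromatic (pyridazine).
Ring B has six sp³ carbons, so it is not fully conjugated — not aromatic (cyclooctene).
Ring C has a continuous p-orbital overlap around the ring; 2 ring double bonds (4 π electrons) plus a heteroatom lone pair (2) give 6 π electrons. Since 6 = 4n+2 (n=1), ring C is aromatic (pyrrole).
Aromatic: A, C. Total: 2.

2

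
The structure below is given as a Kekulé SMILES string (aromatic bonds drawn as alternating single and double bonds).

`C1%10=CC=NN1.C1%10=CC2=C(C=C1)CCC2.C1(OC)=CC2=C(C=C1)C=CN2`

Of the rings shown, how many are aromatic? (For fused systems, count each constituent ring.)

4

The SMILES encodes a five-membered ring with two adjacent nitrogens (one bearing H, one in a double bond) and two double bonds; a six-membered carbon ring with three alternating C=C double bonds, fused to a saturated five-membered carbon ring; a six-membered carbon ring with three alternating C=C double bonds, fused to a five-membered ring containing one N–H nitrogen and two C=C double bonds.
The 5-membered ring with two adjacent nitrogens (one N–H, one =N–) is fully conjugated (every ring atom contributes a p orbital); 2 ring double bonds (4 π electrons) plus a heteroatom lone pair (2) give 6 π electrons. Since 6 = 4n+2 (n=1), it is aromatic (pyrazole).
The 6-membered ring is fully conjugated (every ring atom contributes a p orbital); 3 ring double bonds give 6 π electrons. Since 6 = 4n+2 (n=1), it is aromatic (benzene ring).
The 5-membered ring has three sp³ carbons, so it is not fully conjugated — not aromatic (cyclopentane ring).
The fused 6/5-membered bicyclic (with one N–H) is a single π system with 9 sp² atoms and 10 π electrons from ring double bonds plus a heteroatom lone pair. 10 = 4(2)+2, so the system is aromatic and both rings count as aromatic (indole).
4 of the 5 rings are aromatic. Total: 4.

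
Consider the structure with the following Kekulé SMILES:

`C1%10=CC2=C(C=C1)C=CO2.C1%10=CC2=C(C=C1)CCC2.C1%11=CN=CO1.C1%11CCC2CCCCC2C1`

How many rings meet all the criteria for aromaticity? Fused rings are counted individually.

4

The SMILES encodes a six-membered carbon ring with three alternating C=C double bonds, fused to a five-membered ring containing one oxygen and two C=C double bonds; a six-membered carbon ring with three alternating C=C double bonds, fused to a saturated five-membered carbon ring; a five-membered ring with an oxygen at position 1 and a nitrogen at position 3 (in a C=N bond), with two double bonds; two fused six-membered saturated carbon rings.
The fused 6/5-membered bicyclic (with one oxygen) is a single π system with 9 sp² atoms and 10 π electrons from ring double bonds plus a heteroatom lone pair. 10 = 4(2)+2, so the system is aromatic and both rings count as aromatic (benzofuran).
The 6-membered ring is planar and fully conjugated; 3 ring double bonds give 6 π electrons. Since 6 = 4n+2 (n=1), it is aromatic (benzene ring).
The 5-membered ring has three sp³ carbons, so it is not fully conjugated — not aromatic (cyclopentane ring).
The 5-membered ring with one oxygen and one =N– has a continuous p-orbital overlap around the ring; 2 ring double bonds (4 π electrons) plus a heteroatom lone pair (2) give 6 π electrons. 6 = 4(1)+2, so it is aromatic (oxazole).
The second 6-membered ring has only sp³ atoms, so it is not fully conjugated — not aromatic (cyclohexane ring).
The third 6-membered ring has only sp³ atoms, so it is not fully conjugated — not aromatic (cyclohexane ring).
4 of the 7 rings are aromatic. Total: 4.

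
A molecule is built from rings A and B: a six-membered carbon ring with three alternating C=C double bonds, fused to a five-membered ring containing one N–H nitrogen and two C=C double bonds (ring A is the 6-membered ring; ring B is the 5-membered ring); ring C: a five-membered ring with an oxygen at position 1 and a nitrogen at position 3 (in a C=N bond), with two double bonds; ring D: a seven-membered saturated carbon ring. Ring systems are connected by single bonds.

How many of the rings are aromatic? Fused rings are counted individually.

Rings A and B form a fused bicyclic system (with one N–H) with 9 sp² atoms and 10 π electrons from ring double bonds plus a heteroatom lone pair. 10 = 4(2)+2, so the system is aromatic and both rings count as aromatic (indole).
Ring C is planar and fully conjugated; 2 ring double bonds (4 π electrons) plus a heteroatom lone pair (2) give 6 π electrons. 6 = 4(1)+2, so ring C is aromatic (oxazole).
Ring D has only sp³ atoms, so it is not fully conjugated — not aromatic (cycloheptane).
Aromatic: A, B, C. Total: 3.

3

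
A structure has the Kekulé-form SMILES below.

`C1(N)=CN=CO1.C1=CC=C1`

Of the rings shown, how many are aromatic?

The SMILES encodes a five-membered ring with an oxygen at position 1 and a nitrogen at position 3 (in a C=N bond), with two double bonds; a four-membered carbon ring with two alternating C=C double bonds.
The 5-membered ring with one oxygen and one =N– has a continuous p-orbital overlap around the ring; 2 ring double bonds (4 π electrons) plus a heteroatom lone pair (2) give 6 π electrons. Since 6 = 4n+2 (n=1), it is aromatic (oxazole).
The 4-membered ring has only sp² ring atoms; a planar conformation would have a fully conjugated π system of 4 electrons. But 4 = 4(1), which is 4n not 4n+2, so it is not aromatic (cyclobutadiene) — cyclobutadiene is antiaromatic and distorts to a rectangle.
1 of the 2 rings is aromatic. Total: 1.

1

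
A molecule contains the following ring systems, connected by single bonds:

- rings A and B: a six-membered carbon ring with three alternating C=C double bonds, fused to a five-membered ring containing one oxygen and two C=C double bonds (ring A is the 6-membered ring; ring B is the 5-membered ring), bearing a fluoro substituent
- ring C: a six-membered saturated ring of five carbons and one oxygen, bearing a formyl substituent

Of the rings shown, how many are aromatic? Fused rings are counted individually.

Rings A and B form a fused bicyclic system (with one oxygen) with 9 sp² atoms and 10 π electrons from ring double bonds plus a heteroatom lone pair. 10 = 4(2)+2, so the system is aromatic and both rings count as aromatic (benzofuran).
Ring C has only sp³ atoms, so it is not fully conjugated — not aromatic (tetrahydropyran).
Aromatic: A, B. Total: 2.

2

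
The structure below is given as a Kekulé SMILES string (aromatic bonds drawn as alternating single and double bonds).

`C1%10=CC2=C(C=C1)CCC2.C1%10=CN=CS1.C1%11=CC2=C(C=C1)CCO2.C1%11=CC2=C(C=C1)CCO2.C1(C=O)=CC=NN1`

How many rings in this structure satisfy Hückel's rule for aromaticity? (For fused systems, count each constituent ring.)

The SMILES encodes a six-membered carbon ring with three alternating C=C double bonds, fused to a saturated five-membered carbon ring; a five-membered ring with a sulfur at position 1 and a nitrogen at position 3 (in a C=N bond), with two double bonds; a six-membered carbon ring with three alternating C=C double bonds, fused to a five-membered ring containing one oxygen and two sp³ carbons; a six-membered carbon ring with three alternating C=C double bonds, fused to a five-membered ring containing one oxygen and two sp³ carbons; a five-membered ring with two adjacent nitrogens (one bearing H, one in a double bond) and two double bonds.
The 6-membered ring has a continuous p-orbital overlap around the ring; 3 ring double bonds give 6 π electrons. 6 = 4(1)+2, so it is aromatic (benzene ring).
The 5-membered ring has three sp³ carbons, so it is not fully conjugated — not aromatic (cyclopentane ring).
The 5-membered ring with one sulfur and one =N– is fully conjugated (every ring atom contributes a p orbital); 2 ring double bonds (4 π electrons) plus a heteroatom lone pair (2) give 6 π electrons. 6 = 4(1)+2, so it is aromatic (thiazole).
The second 6-membered ring is fully conjugated (every ring atom contributes a p orbital); 3 ring double bonds give 6 π electrons. That satisfies 4n+2 with n=1, so it is aromatic (benzene ring).
The 5-membered ring with one oxygen has two sp³ carbons, so it is not fully conjugated — not aromatic (oxolane ring).
The third 6-membered ring is planar and fully conjugated; 3 ring double bonds give 6 π electrons. Since 6 = 4n+2 (n=1), it is aromatic (benzene ring).
The second 5-membered ring with one oxygen has two sp³ carbons, so it is not fully conjugated — not aromatic (oxolane ring).
The 5-membered ring with two adjacent nitrogens (one N–H, one =N–) has a continuous p-orbital overlap around the ring; 2 ring double bonds (4 π electrons) plus a heteroatom lone pair (2) give 6 π electrons. 6 = 4(1)+2, so it is aromatic (pyrazole).
5 of the 8 rings are aromatic. Total: 5.

5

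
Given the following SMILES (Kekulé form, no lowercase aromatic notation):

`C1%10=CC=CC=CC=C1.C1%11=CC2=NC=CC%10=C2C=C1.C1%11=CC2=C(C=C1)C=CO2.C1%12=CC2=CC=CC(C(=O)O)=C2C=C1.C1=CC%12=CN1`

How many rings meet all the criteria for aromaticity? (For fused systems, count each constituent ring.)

7

The SMILES encodes an eight-membered carbon ring with four alternating C=C double bonds; two fused six-membered rings, each with three alternating double bonds; one ring is all carbon and the other has one ring nitrogen; a six-membered carbon ring with three alternating C=C double bonds, fused to a five-membered ring containing one oxygen and two C=C double bonds; two fused six-membered carbon rings, each with three alternating C=C double bonds; a five-membered ring of four carbons and one nitrogen bearing a hydrogen, with two C=C double bonds.
The 8-membered ring has only sp² ring atoms; a planar conformation would have a fully conjugated π system of 8 electrons. But 8 = 4(2), which is 4n not 4n+2, so it is not aromatic (cyclooctatetraene) — cyclooctatetraene distorts into a non-planar tub to avoid antiaromaticity.
The fused 6/6-membered bicyclic (with one nitrogen) is a single π system with 10 sp² atoms and 10 π electrons from ring double bonds. 10 = 4(2)+2, so the system is aromatic and both rings count as aromatic (quinoline).
The fused 6/5-membered bicyclic (with one oxygen) is a single π system with 9 sp² atoms and 10 π electrons from ring double bonds plus a heteroatom lone pair. 10 = 4(2)+2, so the system is aromatic and both rings count as aromatic (benzofuran).
The fused 6/6-membered bicyclic is a single π system with 10 sp² atoms and 10 π electrons from ring double bonds. 10 = 4(2)+2, so the system is aromatic and both rings count as aromatic (naphthalene).
The 5-membered ring with one N–H is planar and fully conjugated; 2 ring double bonds (4 π electrons) plus a heteroatom lone pair (2) give 6 π electrons. Since 6 = 4n+2 (n=1), it is aromatic (pyrrole).
7 of the 8 rings are aromatic. Total: 7.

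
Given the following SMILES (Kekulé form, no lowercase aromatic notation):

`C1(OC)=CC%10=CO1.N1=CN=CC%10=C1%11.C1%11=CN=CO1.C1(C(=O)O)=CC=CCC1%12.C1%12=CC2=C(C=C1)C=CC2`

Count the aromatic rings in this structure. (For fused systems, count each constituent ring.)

4

The SMILES encodes a five-membered ring of four carbons and one oxygen, with two C=C double bonds; a six-membered ring with nitrogens at positions 1 and 3 and three alternating double bonds; a five-membered ring with an oxygen at position 1 and a nitrogen at position 3 (in a C=N bond), with two double bonds; a six-membered carbon ring with two conjugated C=C double bonds and two sp³ carbons; a six-membered carbon ring with three alternating C=C double bonds, fused to a five-membered carbon ring containing one C=C double bond and one sp³ carbon.
The 5-membered ring with one oxygen is planar and fully conjugated; 2 ring double bonds (4 π electrons) plus a heteroatom lone pair (2) give 6 π electrons. 6 = 4(1)+2, so it is aromatic (furan).
The 6-membered ring with two nitrogens (1,3) is fully conjugated (every ring atom contributes a p orbital); 3 ring double bonds give 6 π electrons. 6 = 4(1)+2, so it is aromatic (pyrimidine).
The 5-membered ring with one oxygen and one =N– is fully conjugated (every ring atom contributes a p orbital); 2 ring double bonds (4 π electrons) plus a heteroatom lone pair (2) give 6 π electrons. 6 = 4(1)+2, so it is aromatic (oxazole).
The 6-membered ring has two sp³ carbons, so it is not fully conjugated — not aromatic (1,3-cyclohexadiene).
The second 6-membered ring has a continuous p-orbital overlap around the ring; 3 ring double bonds give 6 π electrons. That satisfies 4n+2 with n=1, so it is aromatic (benzene ring).
The 5-membered ring has one sp³ carbon, so it is not fully conjugated — not aromatic (cyclopentene ring).
4 of the 6 rings are aromatic. Total: 4.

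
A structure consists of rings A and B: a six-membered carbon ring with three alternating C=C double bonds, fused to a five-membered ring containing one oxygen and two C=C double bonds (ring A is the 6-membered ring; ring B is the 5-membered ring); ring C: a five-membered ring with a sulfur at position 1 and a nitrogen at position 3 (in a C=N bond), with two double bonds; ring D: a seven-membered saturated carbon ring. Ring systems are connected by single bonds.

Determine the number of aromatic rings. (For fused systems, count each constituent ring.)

3

Rings A and B form a fused bicyclic system (with one oxygen) with 9 sp² atoms and 10 π electrons from ring double bonds plus a heteroatom lone pair. 10 = 4(2)+2, so the system is aromatic and both rings count as aromatic (benzofuran).
Ring C is fully conjugated (every ring atom contributes a p orbital); 2 ring double bonds (4 π electrons) plus a heteroatom lone pair (2) give 6 π electrons. 6 = 4(1)+2, so ring C is aromatic (thiazole).
Ring D has only sp³ atoms, so it is not fully conjugated — not aromatic (cycloheptane).
Aromatic: A, B, C. Total: 3.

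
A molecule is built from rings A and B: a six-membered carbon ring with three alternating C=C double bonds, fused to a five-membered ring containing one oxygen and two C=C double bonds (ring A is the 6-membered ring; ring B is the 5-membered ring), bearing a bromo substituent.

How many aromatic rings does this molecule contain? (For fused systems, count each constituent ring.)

2

Rings A and B form a fused bicyclic system (with one oxygen) with 9 sp² atoms and 10 π electrons from ring double bonds plus a heteroatom lone pair. 10 = 4(2)+2, so the system is aromatic and both rings count as aromatic (benzofuran).
Aromatic: A, B. Total: 2.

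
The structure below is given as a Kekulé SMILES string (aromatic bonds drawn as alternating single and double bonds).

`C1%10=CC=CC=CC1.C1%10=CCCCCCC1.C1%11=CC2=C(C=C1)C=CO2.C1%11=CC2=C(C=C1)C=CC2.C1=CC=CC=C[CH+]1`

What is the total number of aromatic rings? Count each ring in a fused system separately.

4

The SMILES encodes a seven-membered carbon ring with three C=C double bonds and one sp³ carbon; an eight-membered carbon ring with one C=C double bond; a six-membered carbon ring with three alternating C=C double bonds, fused to a five-membered ring containing one oxygen and two C=C double bonds; a six-membered carbon ring with three alternating C=C double bonds, fused to a five-membered carbon ring containing one C=C double bond and one sp³ carbon; a seven-membered all-carbon ring bearing a positive charge on one carbon, with three C=C double bonds.
The 7-membered ring has one sp³ carbon, so it is not fully conjugated — not aromatic (cycloheptatriene).
The 8-membered ring has six sp³ carbons, so it is not fully conjugated — not aromatic (cyclooctene).
The fused 6/5-membered bicyclic (with one oxygen) is a single π system with 9 sp² atoms and 10 π electrons from ring double bonds plus a heteroatom lone pair. 10 = 4(2)+2, so the system is aromatic and both rings count as aromatic (benzofuran).
The 6-membered ring has a continuous p-orbital overlap around the ring; 3 ring double bonds give 6 π electrons. That satisfies 4n+2 with n=1, so it is aromatic (benzene ring).
The 5-membered ring has one sp³ carbon, so it is not fully conjugated — not aromatic (cyclopentene ring).
The second 7-membered ring has a continuous p-orbital overlap around the ring; 3 ring double bonds (6 π electrons) plus the carbocation's empty p orbital (0, but keeps the ring conjugated) give 6 π electrons. 6 = 4(1)+2, so it is aromatic (tropylium cation).
4 of the 7 rings are aromatic. Total: 4.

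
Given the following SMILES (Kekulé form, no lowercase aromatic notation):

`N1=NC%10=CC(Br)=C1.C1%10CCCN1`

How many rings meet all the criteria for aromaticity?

1

The SMILES encodes a six-membered ring with two adjacent nitrogens and three alternating double bonds; a five-membered saturated ring of four carbons and one N–H nitrogen.
The 6-membered ring with two nitrogens (1,2) is fully conjugated (every ring atom contributes a p orbital); 3 ring double bonds give 6 π electrons. Since 6 = 4n+2 (n=1), it is aromatic (pyridazine).
The 5-membered ring with one N–H has only sp³ atoms, so it is not fully conjugated — not aromatic (pyrrolidine).
1 of the 2 rings is aromatic. Total: 1.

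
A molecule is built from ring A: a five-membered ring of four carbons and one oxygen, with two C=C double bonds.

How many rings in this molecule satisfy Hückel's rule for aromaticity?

Ring A has a continuous p-orbital overlap around the ring; 2 ring double bonds (4 π electrons) plus a heteroatom lone pair (2) give 6 π electrons. That satisfies 4n+2 with n=1, so ring A is aromatic (furan).

1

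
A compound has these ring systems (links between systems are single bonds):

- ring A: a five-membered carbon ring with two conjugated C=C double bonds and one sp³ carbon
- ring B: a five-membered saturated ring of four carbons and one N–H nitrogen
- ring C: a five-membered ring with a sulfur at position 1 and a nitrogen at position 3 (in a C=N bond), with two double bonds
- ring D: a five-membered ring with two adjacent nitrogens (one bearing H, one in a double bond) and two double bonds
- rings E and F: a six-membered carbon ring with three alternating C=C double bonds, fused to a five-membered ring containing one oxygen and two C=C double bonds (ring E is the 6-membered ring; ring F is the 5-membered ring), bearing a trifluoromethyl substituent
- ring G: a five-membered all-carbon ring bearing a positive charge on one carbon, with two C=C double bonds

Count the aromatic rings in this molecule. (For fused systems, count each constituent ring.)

4

Ring A has one sp³ carbon, so it is not fully conjugated — not aromatic (cyclopentadiene).
Ring B has only sp³ atoms, so it is not fully conjugated — not aromatic (pyrrolidine).
Ring C is planar and fully conjugated; 2 ring double bonds (4 π electrons) plus a heteroatom lone pair (2) give 6 π electrons. 6 = 4(1)+2, so ring C is aromatic (thiazole).
Ring D has a continuous p-orbital overlap around the ring; 2 ring double bonds (4 π electrons) plus a heteroatom lone pair (2) give 6 π electrons. That satisfies 4n+2 with n=1, so ring D is aromatic (pyrazole).
Rings E and F form a fused bicyclic system (with one oxygen) with 9 sp² atoms and 10 π electrons from ring double bonds plus a heteroatom lone pair. 10 = 4(2)+2, so the system is aromatic and both rings count as aromatic (benzofuran).
Ring G has only sp² ring atoms; a planar conformation would have a fully conjugated π system of 4 electrons. But 4 = 4(1), which is 4n not 4n+2, so ring G is not aromatic (cyclopentadienyl cation).
Aromatic: C, D, E, F. Total: 4.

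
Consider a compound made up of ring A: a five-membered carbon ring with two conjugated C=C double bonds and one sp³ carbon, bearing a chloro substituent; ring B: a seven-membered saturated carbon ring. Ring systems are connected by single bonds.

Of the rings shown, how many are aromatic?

Ring A has one sp³ carbon, so it is not fully conjugated — not aromatic (cyclopentadiene).
Ring B has only sp³ atoms, so it is not fully conjugated — not aromatic (cycloheptane).
No ring is aromatic. Total: 0.

0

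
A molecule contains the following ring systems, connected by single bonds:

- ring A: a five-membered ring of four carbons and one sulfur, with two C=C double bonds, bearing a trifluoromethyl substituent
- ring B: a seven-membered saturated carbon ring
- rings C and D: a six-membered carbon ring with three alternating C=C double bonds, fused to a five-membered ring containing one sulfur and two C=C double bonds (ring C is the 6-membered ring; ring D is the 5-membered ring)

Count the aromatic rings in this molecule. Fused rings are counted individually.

3

Ring A is planar and fully conjugated; 2 ring double bonds (4 π electrons) plus a heteroatom lone pair (2) give 6 π electrons. Since 6 = 4n+2 (n=1), ring A is aromatic (thiophene).
Ring B has only sp³ atoms, so it is not fully conjugated — not aromatic (cycloheptane).
Rings C and D form a fused bicyclic system (with one sulfur) with 9 sp² atoms and 10 π electrons from ring double bonds plus a heteroatom lone pair. 10 = 4(2)+2, so the system is aromatic and both rings count as aromatic (benzothiophene).
Aromatic: A, C, D. Total: 3.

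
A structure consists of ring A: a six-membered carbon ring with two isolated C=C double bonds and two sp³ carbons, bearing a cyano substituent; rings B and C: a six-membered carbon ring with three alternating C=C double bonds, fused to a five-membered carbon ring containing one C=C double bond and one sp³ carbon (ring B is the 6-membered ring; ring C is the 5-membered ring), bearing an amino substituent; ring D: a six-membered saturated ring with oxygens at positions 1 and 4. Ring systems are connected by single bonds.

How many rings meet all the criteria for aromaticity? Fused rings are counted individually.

Ring A has two sp³ carbons, so it is not fully conjugated — not aromatic (1,4-cyclohexadiene).
Ring B is fully conjugated (every ring atom contributes a p orbital); 3 ring double bonds give 6 π electrons. Since 6 = 4n+2 (n=1), ring B is aromatic (benzene ring).
Ring C has one sp³ carbon, so it is not fully conjugated — not aromatic (cyclopentene ring).
Ring D has only sp³ atoms, so it is not fully conjugated — not aromatic (1,4-dioxane).
Aromatic: B. Total: 1.

1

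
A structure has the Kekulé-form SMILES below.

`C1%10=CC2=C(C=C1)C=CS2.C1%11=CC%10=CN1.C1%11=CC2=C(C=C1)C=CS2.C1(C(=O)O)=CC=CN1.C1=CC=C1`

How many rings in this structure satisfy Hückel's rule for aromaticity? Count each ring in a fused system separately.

6

The SMILES encodes a six-membered carbon ring with three alternating C=C double bonds, fused to a five-membered ring containing one sulfur and two C=C double bonds; a five-membered ring of four carbons and one nitrogen bearing a hydrogen, with two C=C double bonds; a six-membered carbon ring with three alternating C=C double bonds, fused to a five-membered ring containing one sulfur and two C=C double bonds; a five-membered ring of four carbons and one nitrogen bearing a hydrogen, with two C=C double bonds; a four-membered carbon ring with two alternating C=C double bonds.
The fused 6/5-membered bicyclic (with one sulfur) is a single π system with 9 sp² atoms and 10 π electrons from ring double bonds plus a heteroatom lone pair. 10 = 4(2)+2, so the system is aromatic and both rings count as aromatic (benzothiophene).
The 5-membered ring with one N–H is planar and fully conjugated; 2 ring double bonds (4 π electrons) plus a heteroatom lone pair (2) give 6 π electrons. Since 6 = 4n+2 (n=1), it is aromatic (pyrrole).
The fused 6/5-membered bicyclic (with one sulfur) is a single π system with 9 sp² atoms and 10 π electrons from ring double bonds plus a heteroatom lone pair. 10 = 4(2)+2, so the system is aromatic and both rings count as aromatic (benzothiophene).
The second 5-membered ring with one N–H is planar and fully conjugated; 2 ring double bonds (4 π electrons) plus a heteroatom lone pair (2) give 6 π electrons. 6 = 4(1)+2, so it is aromatic (pyrrole).
The 4-membered ring has only sp² ring atoms; a planar conformation would have a fully conjugated π system of 4 electrons. But 4 = 4(1), which is 4n not 4n+2, so it is not aromatic (cyclobutadiene) — cyclobutadiene is antiaromatic and distorts to a rectangle.
6 of the 7 rings are aromatic. Total: 6.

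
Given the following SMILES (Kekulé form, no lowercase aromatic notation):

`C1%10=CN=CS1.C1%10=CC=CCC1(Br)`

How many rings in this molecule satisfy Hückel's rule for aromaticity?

The SMILES encodes a five-membered ring with a sulfur at position 1 and a nitrogen at position 3 (in a C=N bond), with two double bonds; a six-membered carbon ring with two conjugated C=C double bonds and two sp³ carbons.
The 5-membered ring with one sulfur and one =N– is planar and fully conjugated; 2 ring double bonds (4 π electrons) plus a heteroatom lone pair (2) give 6 π electrons. Since 6 = 4n+2 (n=1), it is aromatic (thiazole).
The 6-membered ring has two sp³ carbons, so it is not fully conjugated — not aromatic (1,3-cyclohexadiene).
1 of the 2 rings is aromatic. Total: 1.

1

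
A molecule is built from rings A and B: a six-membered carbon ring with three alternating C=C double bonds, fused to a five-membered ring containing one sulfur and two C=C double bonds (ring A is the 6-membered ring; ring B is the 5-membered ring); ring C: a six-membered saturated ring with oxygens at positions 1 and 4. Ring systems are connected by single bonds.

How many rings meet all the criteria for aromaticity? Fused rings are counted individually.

Rings A and B form a fused bicyclic system (with one sulfur) with 9 sp² atoms and 10 π electrons from ring double bonds plus a heteroatom lone pair. 10 = 4(2)+2, so the system is aromatic and both rings count as aromatic (benzothiophene).
Ring C has only sp³ atoms, so it is not fully conjugated — not aromatic (1,4-dioxane).
Aromatic: A, B. Total: 2.

2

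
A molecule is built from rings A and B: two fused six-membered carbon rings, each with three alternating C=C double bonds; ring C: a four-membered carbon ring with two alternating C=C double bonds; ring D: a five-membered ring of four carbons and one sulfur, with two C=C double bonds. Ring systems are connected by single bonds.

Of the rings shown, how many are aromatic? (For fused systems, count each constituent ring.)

3

Rings A and B form a fused bicyclic system with 10 sp² atoms and 10 π electrons from ring double bonds. 10 = 4(2)+2, so the system is aromatic and both rings count as aromatic (naphthalene).
Ring C has only sp² ring atoms; a planar conformation would have a fully conjugated π system of 4 electrons. But 4 = 4(1), which is 4n not 4n+2, so ring C is not aromatic (cyclobutadiene) — cyclobutadiene is antiaromatic and distorts to a rectangle.
Ring D is fully conjugated (every ring atom contributes a p orbital); 2 ring double bonds (4 π electrons) plus a heteroatom lone pair (2) give 6 π electrons. That satisfies 4n+2 with n=1, so ring D is aromatic (thiophene).
Aromatic: A, B, D. Total: 3.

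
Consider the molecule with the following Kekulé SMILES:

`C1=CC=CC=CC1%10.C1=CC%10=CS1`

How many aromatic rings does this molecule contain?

The SMILES encodes a seven-membered carbon ring with three C=C double bonds and one sp³ carbon; a five-membered ring of four carbons and one sulfur, with two C=C double bonds.
The 7-membered ring has one sp³ carbon, so it is not fully conjugated — not aromatic (cycloheptatriene).
The 5-membered ring with one sulfur is planar and fully conjugated; 2 ring double bonds (4 π electrons) plus a heteroatom lone pair (2) give 6 π electrons. That satisfies 4n+2 with n=1, so it is aromatic (thiophene).
1 of the 2 rings is aromatic. Total: 1.

1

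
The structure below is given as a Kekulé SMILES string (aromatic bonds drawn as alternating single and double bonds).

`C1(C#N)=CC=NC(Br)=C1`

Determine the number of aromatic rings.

1

The SMILES encodes a six-membered ring of five carbons and one nitrogen with three alternating double bonds.
The 6-membered ring with one nitrogen has a continuous p-orbital overlap around the ring; 3 ring double bonds give 6 π electrons. 6 = 4(1)+2, so it is aromatic (pyridine).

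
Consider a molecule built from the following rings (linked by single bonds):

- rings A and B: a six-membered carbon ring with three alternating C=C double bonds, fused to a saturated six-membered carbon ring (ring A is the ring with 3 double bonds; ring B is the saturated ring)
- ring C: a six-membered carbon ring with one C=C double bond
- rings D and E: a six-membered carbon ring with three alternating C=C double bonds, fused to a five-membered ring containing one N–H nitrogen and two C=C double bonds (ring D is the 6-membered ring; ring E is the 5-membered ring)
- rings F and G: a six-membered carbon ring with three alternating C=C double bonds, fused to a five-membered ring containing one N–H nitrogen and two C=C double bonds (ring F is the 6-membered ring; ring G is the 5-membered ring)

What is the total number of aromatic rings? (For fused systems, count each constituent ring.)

5

Ring A is planar and fully conjugated; 3 ring double bonds give 6 π electrons. That satisfies 4n+2 with n=1, so ring A is aromatic (benzene ring).
Ring B has four sp³ carbons, so it is not fully conjugated — not aromatic (cyclohexane ring).
Ring C has four sp³ carbons, so it is not fully conjugated — not aromatic (cyclohexene).
Rings D and E form a fused bicyclic system (with one N–H) with 9 sp² atoms and 10 π electrons from ring double bonds plus a heteroatom lone pair. 10 = 4(2)+2, so the system is aromatic and both rings count as aromatic (indole).
Rings F and G form a fused bicyclic system (with one N–H) with 9 sp² atoms and 10 π electrons from ring double bonds plus a heteroatom lone pair. 10 = 4(2)+2, so the system is aromatic and both rings count as aromatic (indole).
Aromatic: A, D, E, F, G. Total: 5.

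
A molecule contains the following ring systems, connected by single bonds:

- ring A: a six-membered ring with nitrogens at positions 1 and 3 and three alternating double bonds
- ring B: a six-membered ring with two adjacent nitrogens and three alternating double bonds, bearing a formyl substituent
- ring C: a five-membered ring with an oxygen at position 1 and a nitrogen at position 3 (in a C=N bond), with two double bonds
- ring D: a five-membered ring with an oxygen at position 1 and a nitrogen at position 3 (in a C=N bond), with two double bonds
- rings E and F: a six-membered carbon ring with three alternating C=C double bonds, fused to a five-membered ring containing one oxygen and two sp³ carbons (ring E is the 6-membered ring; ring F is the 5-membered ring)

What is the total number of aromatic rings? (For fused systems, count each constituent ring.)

5

Ring A is fully conjugated (every ring atom contributes a p orbital); 3 ring double bonds give 6 π electrons. Since 6 = 4n+2 (n=1), ring A is aromatic (pyrimidine).
Ring B is fully conjugated (every ring atom contributes a p orbital); 3 ring double bonds give 6 π electrons. 6 = 4(1)+2, so ring B is aromatic (pyridazine).
Ring C is fully conjugated (every ring atom contributes a p orbital); 2 ring double bonds (4 π electrons) plus a heteroatom lone pair (2) give 6 π electrons. Since 6 = 4n+2 (n=1), ring C is aromatic (oxazole).
Ring D has a continuous p-orbital overlap around the ring; 2 ring double bonds (4 π electrons) plus a heteroatom lone pair (2) give 6 π electrons. Since 6 = 4n+2 (n=1), ring D is aromatic (oxazole).
Ring E has a continuous p-orbital overlap around the ring; 3 ring double bonds give 6 π electrons. 6 = 4(1)+2, so ring E is aromatic (benzene ring).
Ring F has two sp³ carbons, so it is not fully conjugated — not aromatic (oxolane ring).
Aromatic: A, B, C, D, E. Total: 5.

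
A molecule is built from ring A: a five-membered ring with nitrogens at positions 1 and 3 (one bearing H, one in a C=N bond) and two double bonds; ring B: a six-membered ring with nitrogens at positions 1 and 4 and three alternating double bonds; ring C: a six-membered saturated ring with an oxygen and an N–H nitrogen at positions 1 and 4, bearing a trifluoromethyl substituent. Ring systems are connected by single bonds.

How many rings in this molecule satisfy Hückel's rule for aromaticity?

Ring A is planar and fully conjugated; 2 ring double bonds (4 π electrons) plus a heteroatom lone pair (2) give 6 π electrons. That satisfies 4n+2 with n=1, so ring A is aromatic (imidazole).
Ring B is planar and fully conjugated; 3 ring double bonds give 6 π electrons. 6 = 4(1)+2, so ring B is aromatic (pyrazine).
Ring C has only sp³ atoms, so it is not fully conjugated — not aromatic (morpholine).
Aromatic: A, B. Total: 2.

2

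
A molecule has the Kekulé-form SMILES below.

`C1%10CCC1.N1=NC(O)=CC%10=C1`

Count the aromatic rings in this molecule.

The SMILES encodes a four-membered saturated carbon ring; a six-membered ring with two adjacent nitrogens and three alternating double bonds.
The 4-membered ring has only sp³ atoms, so it is not fully conjugated — not aromatic (cyclobutane).
The 6-membered ring with two nitrogens (1,2) is fully conjugated (every ring atom contributes a p orbital); 3 ring double bonds give 6 π electrons. 6 = 4(1)+2, so it is aromatic (pyridazine).
1 of the 2 rings is aromatic. Total: 1.

1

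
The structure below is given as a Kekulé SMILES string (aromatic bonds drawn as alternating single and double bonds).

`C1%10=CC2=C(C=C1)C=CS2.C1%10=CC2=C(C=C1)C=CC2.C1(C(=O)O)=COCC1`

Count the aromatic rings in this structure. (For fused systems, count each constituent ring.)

The SMILES encodes a six-membered carbon ring with three alternating C=C double bonds, fused to a five-membered ring containing one sulfur and two C=C double bonds; a six-membered carbon ring with three alternating C=C double bonds, fused to a five-membered carbon ring containing one C=C double bond and one sp³ carbon; a five-membered ring of four carbons and one oxygen, with one C=C double bond and two sp³ carbons.
The fused 6/5-membered bicyclic (with one sulfur) is a single π system with 9 sp² atoms and 10 π electrons from ring double bonds plus a heteroatom lone pair. 10 = 4(2)+2, so the system is aromatic and both rings count as aromatic (benzothiophene).
The 6-membered ring has a continuous p-orbital overlap around the ring; 3 ring double bonds give 6 π electrons. That satisfies 4n+2 with n=1, so it is aromatic (benzene ring).
The 5-membered ring has one sp³ carbon, so it is not fully conjugated — not aromatic (cyclopentene ring).
The 5-membered ring with one oxygen has two sp³ carbons, so it is not fully conjugated — not aromatic (2,3-dihydrofuran).
3 of the 5 rings are aromatic. Total: 3.

3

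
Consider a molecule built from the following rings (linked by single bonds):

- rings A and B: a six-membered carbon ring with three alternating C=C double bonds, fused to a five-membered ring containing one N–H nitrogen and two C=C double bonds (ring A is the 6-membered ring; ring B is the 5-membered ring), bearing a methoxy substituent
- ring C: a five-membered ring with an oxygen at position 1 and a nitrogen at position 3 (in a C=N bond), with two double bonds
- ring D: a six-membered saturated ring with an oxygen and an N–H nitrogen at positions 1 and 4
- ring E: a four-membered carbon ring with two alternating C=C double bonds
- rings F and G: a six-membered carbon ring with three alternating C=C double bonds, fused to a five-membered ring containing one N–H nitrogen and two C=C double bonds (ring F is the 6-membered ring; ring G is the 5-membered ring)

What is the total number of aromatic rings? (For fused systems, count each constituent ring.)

5

Rings A and B form a fused bicyclic system (with one N–H) with 9 sp² atoms and 10 π electrons from ring double bonds plus a heteroatom lone pair. 10 = 4(2)+2, so the system is aromatic and both rings count as aromatic (indole).
Ring C has a continuous p-orbital overlap around the ring; 2 ring double bonds (4 π electrons) plus a heteroatom lone pair (2) give 6 π electrons. That satisfies 4n+2 with n=1, so ring C is aromatic (oxazole).
Ring D has only sp³ atoms, so it is not fully conjugated — not aromatic (morpholine).
Ring E has only sp² ring atoms; a planar conformation would have a fully conjugated π system of 4 electrons. But 4 = 4(1), which is 4n not 4n+2, so ring E is not aromatic (cyclobutadiene) — cyclobutadiene is antiaromatic and distorts to a rectangle.
Rings F and G form a fused bicyclic system (with one N–H) with 9 sp² atoms and 10 π electrons from ring double bonds plus a heteroatom lone pair. 10 = 4(2)+2, so the system is aromatic and both rings count as aromatic (indole).
Aromatic: A, B, C, F, G. Total: 5.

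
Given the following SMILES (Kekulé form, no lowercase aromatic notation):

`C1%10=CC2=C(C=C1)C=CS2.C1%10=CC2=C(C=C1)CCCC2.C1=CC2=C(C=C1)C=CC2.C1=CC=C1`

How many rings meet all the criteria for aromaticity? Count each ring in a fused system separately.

The SMILES encodes a six-membered carbon ring with three alternating C=C double bonds, fused to a five-membered ring containing one sulfur and two C=C double bonds; a six-membered carbon ring with three alternating C=C double bonds, fused to a saturated six-membered carbon ring; a six-membered carbon ring with three alternating C=C double bonds, fused to a five-membered carbon ring containing one C=C double bond and one sp³ carbon; a four-membered carbon ring with two alternating C=C double bonds.
The fused 6/5-membered bicyclic (with one sulfur) is a single π system with 9 sp² atoms and 10 π electrons from ring double bonds plus a heteroatom lone pair. 10 = 4(2)+2, so the system is aromatic and both rings count as aromatic (benzothiophene).
The 6-membered ring is fully conjugated (every ring atom contributes a p orbital); 3 ring double bonds give 6 π electrons. 6 = 4(1)+2, so it is aromatic (benzene ring).
The second 6-membered ring has four sp³ carbons, so it is not fully conjugated — not aromatic (cyclohexane ring).
The third 6-membered ring has a continuous p-orbital overlap around the ring; 3 ring double bonds give 6 π electrons. 6 = 4(1)+2, so it is aromatic (benzene ring).
The 5-membered ring has one sp³ carbon, so it is not fully conjugated — not aromatic (cyclopentene ring).
The 4-membered ring has only sp² ring atoms; a planar conformation would have a fully conjugated π system of 4 electrons. But 4 = 4(1), which is 4n not 4n+2, so it is not aromatic (cyclobutadiene) — cyclobutadiene is antiaromatic and distorts to a rectangle.
4 of the 7 rings are aromatic. Total: 4.

4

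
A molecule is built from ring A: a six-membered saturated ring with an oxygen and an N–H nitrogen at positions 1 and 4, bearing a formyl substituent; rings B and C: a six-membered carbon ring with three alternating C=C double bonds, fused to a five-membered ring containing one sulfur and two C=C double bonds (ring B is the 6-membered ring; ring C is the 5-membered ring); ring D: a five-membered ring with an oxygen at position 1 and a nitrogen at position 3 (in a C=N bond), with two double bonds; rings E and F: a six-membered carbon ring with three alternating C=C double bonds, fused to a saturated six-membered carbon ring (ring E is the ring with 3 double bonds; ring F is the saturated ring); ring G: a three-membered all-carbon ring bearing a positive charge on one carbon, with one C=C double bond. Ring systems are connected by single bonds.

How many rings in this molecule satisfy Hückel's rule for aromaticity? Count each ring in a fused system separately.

5

Ring A has only sp³ atoms, so it is not fully conjugated — not aromatic (morpholine).
Rings B and C form a fused bicyclic system (with one sulfur) with 9 sp² atoms and 10 π electrons from ring double bonds plus a heteroatom lone pair. 10 = 4(2)+2, so the system is aromatic and both rings count as aromatic (benzothiophene).
Ring D is fully conjugated (every ring atom contributes a p orbital); 2 ring double bonds (4 π electrons) plus a heteroatom lone pair (2) give 6 π electrons. That satisfies 4n+2 with n=1, so ring D is aromatic (oxazole).
Ring E is planar and fully conjugated; 3 ring double bonds give 6 π electrons. Since 6 = 4n+2 (n=1), ring E is aromatic (benzene ring).
Ring F has four sp³ carbons, so it is not fully conjugated — not aromatic (cyclohexane ring).
Ring G has a continuous p-orbital overlap around the ring; 1 ring double bond (2 π electrons) plus the carbocation's empty p orbital (0, but keeps the ring conjugated) give 2 π electrons. 2 = 4(0)+2, so ring G is aromatic (cyclopropenyl cation).
Aromatic: B, C, D, E, G. Total: 5.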